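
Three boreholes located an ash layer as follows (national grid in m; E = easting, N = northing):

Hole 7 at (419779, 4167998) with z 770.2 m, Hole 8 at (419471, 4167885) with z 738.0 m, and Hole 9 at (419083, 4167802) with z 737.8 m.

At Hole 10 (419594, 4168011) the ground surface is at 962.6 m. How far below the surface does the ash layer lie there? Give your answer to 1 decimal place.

Let the plane be z = a·E + b·N + c.
Hole 8−Hole 7: −308a − 113b = −32.2;  Hole 9−Hole 7: −696a − 196b = −32.4.
Solving gives a = −0.144967177, b = 0.680087527.
Then c = 770.2 − a·419779 − b·4167998 = −2772979.08.
At (419594, 4168011): z_contact = −60827.36 + 2834612.29 − 2772979.08 = 805.86 m.
Depth below ground = 962.6 − 805.86 = 156.7 m.

156.7 m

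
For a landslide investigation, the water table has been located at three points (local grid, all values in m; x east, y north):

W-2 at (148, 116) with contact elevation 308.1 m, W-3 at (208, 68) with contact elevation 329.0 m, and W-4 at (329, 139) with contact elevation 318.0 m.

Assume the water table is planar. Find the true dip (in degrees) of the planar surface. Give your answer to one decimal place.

Let the plane be z = a·x + b·y + c.
W-3−W-2: 60a − 48b = 20.9;  W-4−W-2: 181a + 23b = 9.9.
Solving gives a = 0.09494, b = −0.31674.
Gradient magnitude |∇z| = √(a² + b²) = √(0.00901 + 0.10032) = 0.33066.
True dip = arctan(0.33066) = 18.3°, dipping toward NNW (azimuth ≈ 343°).

18.3°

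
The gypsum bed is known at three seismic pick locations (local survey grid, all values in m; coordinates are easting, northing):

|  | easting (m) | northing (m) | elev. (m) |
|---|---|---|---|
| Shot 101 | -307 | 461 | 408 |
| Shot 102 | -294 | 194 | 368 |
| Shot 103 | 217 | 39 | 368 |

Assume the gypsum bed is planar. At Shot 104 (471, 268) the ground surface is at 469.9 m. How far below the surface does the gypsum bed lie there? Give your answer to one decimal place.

55.4 m

Let the plane be z = a·easting + b·northing + c.
Shot 102−Shot 101: 13a − 267b = −40;  Shot 103−Shot 101: 524a − 422b = −40.
Solving gives a = 0.04612, b = 0.15206.
Then c = 408 − a·-307 − b·461 = 352.06.
At (471, 268): z_contact = 21.72 + 40.75 + 352.06 = 414.54 m.
Depth below ground = 469.9 − 414.54 = 55.4 m.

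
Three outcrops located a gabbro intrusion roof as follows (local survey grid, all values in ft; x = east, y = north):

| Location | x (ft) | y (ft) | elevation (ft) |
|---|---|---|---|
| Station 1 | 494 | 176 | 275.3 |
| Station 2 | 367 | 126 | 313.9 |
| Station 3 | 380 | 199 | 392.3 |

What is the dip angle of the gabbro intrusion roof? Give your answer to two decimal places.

Let the plane be z = a·x + b·y + c.
Station 2−Station 1: −127a − 50b = 38.6;  Station 3−Station 1: −114a + 23b = 117.
Solving gives a = −0.78156, b = 1.21315.
Gradient magnitude |∇z| = √(a² + b²) = √(0.61083 + 1.47174) = 1.44311.
True dip = arctan(1.44311) = 55.28°, dipping toward SSE (azimuth ≈ 147°).

55.28°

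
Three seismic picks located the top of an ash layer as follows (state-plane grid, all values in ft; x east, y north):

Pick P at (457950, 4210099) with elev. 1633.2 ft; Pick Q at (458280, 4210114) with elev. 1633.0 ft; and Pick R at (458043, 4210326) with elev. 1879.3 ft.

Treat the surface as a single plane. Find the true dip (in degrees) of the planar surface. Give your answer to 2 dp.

47.88°

Let the plane be z = a·x + b·y + c.
Pick Q−Pick P: 330a + 15b = −0.2;  Pick R−Pick P: 93a + 227b = 246.1.
Solving gives a = −0.05083, b = 1.10497.
Gradient magnitude |∇z| = √(a² + b²) = √(0.00258 + 1.22095) = 1.10613.
True dip = arctan(1.10613) = 47.88°, dipping toward S (azimuth ≈ 177°).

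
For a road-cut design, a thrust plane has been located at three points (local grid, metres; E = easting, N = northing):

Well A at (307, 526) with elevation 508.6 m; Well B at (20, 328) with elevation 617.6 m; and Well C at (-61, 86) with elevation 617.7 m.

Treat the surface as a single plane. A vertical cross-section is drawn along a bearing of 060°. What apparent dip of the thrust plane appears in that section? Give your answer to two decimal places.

Two edge vectors: Well A→Well B = (-287, -198, 109), Well A→Well C = (-368, -440, 109.1).
Normal n = (Well A→Well B) × (Well A→Well C) = (26358.2, -8800.3, 53416).
So ∂z/∂E = −n_x/n_z = −0.49345 and ∂z/∂N = −n_y/n_z = 0.16475.
Unit vector along 060° is (sin 60°, cos 60°) = (0.8660, 0.5000).
Slope in that direction = a·(0.8660) + b·(0.5000) = −0.34497.
Apparent dip = arctan|0.34497| = 19.03° (true dip is 27.5°, so apparent ≤ true as expected).

19.03°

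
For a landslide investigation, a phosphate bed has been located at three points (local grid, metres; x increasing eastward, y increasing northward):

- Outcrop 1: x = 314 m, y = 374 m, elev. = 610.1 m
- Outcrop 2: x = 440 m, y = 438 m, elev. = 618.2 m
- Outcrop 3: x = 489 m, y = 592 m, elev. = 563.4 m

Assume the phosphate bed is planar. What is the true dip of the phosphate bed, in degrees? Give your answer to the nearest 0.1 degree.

Let the plane be z = a·x + b·y + c.
Outcrop 2−Outcrop 1: 126a + 64b = 8.1;  Outcrop 3−Outcrop 1: 175a + 218b = −46.7.
Solving gives a = 0.29227, b = −0.44884.
Gradient magnitude |∇z| = √(a² + b²) = √(0.08542 + 0.20146) = 0.53561.
True dip = arctan(0.53561) = 28.2°, dipping toward NNW (azimuth ≈ 327°).

28.2°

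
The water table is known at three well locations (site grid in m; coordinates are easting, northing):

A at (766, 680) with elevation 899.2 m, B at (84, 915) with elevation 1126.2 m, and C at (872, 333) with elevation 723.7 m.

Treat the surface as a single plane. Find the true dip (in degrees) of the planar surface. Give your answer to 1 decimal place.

Let the plane be z = a·easting + b·northing + c.
B−A: −682a + 235b = 227;  C−A: 106a − 347b = −175.5.
Solving gives a = −0.17723, b = 0.45163.
Gradient magnitude |∇z| = √(a² + b²) = √(0.03141 + 0.20397) = 0.48515.
True dip = arctan(0.48515) = 25.9°, dipping toward SSE (azimuth ≈ 159°).

25.9°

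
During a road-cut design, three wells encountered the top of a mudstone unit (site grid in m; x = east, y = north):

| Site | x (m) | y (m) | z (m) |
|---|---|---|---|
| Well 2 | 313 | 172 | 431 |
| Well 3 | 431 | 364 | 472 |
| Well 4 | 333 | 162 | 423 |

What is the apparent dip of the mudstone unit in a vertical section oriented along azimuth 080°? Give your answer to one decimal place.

Two edge vectors: Well 2→Well 3 = (118, 192, 41), Well 2→Well 4 = (20, -10, -8).
Normal n = (Well 2→Well 3) × (Well 2→Well 4) = (-1126, 1764, -5020).
So ∂z/∂x = −n_x/n_z = −0.22430 and ∂z/∂y = −n_y/n_z = 0.35139.
Unit vector along 080° is (sin 80°, cos 80°) = (0.9848, 0.1736).
Slope in that direction = a·(0.9848) + b·(0.1736) = −0.15988.
Apparent dip = arctan|0.15988| = 9.1° (true dip is 22.6°, so apparent ≤ true as expected).

9.1°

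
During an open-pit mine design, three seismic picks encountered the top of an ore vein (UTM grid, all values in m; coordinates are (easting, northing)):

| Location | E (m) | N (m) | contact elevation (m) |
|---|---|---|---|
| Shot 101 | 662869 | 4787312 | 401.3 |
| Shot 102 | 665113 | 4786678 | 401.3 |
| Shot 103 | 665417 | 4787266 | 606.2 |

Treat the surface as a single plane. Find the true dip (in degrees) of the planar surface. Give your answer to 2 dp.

17.53°

Let the plane be z = a·E + b·N + c.
Shot 102−Shot 101: 2244a − 634b = 0;  Shot 103−Shot 101: 2548a − 46b = 204.9.
Solving gives a = 0.08591, b = 0.30406.
Gradient magnitude |∇z| = √(a² + b²) = √(0.00738 + 0.09245) = 0.31596.
True dip = arctan(0.31596) = 17.53°, dipping toward SSW (azimuth ≈ 196°).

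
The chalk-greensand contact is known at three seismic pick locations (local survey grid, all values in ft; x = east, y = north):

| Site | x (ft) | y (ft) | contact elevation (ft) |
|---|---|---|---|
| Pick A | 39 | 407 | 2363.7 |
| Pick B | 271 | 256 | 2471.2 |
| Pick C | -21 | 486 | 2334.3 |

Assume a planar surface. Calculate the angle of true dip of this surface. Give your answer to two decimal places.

Two edge vectors: Pick A→Pick B = (232, -151, 107.5), Pick A→Pick C = (-60, 79, -29.4).
Normal n = (Pick A→Pick B) × (Pick A→Pick C) = (-4053.1, 370.8, 9268).
So ∂z/∂x = −n_x/n_z = 0.43732 and ∂z/∂y = −n_y/n_z = −0.04001.
Gradient magnitude |∇z| = √(a² + b²) = √(0.19125 + 0.00160) = 0.43915.
True dip = arctan(0.43915) = 23.71°, dipping toward W (azimuth ≈ 275°).

23.71°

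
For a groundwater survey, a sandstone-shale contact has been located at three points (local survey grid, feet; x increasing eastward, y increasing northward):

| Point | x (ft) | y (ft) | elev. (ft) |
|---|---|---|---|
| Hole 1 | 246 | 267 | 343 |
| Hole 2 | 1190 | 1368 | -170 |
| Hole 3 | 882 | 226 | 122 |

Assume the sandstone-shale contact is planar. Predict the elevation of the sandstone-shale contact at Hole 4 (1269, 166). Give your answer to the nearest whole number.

Two edge vectors: Hole 1→Hole 2 = (944, 1101, -513), Hole 1→Hole 3 = (636, -41, -221).
Normal n = (Hole 1→Hole 2) × (Hole 1→Hole 3) = (-264354, -117644, -738940).
So ∂z/∂x = −n_x/n_z = −0.35775 and ∂z/∂y = −n_y/n_z = −0.15921.
Intercept c from Hole 1: 343 + 88.01 + 42.51 = 473.51.
At (1269, 166): z = −454.0 − 26.4 + 473.51 = -6.9 ft.

-7 ft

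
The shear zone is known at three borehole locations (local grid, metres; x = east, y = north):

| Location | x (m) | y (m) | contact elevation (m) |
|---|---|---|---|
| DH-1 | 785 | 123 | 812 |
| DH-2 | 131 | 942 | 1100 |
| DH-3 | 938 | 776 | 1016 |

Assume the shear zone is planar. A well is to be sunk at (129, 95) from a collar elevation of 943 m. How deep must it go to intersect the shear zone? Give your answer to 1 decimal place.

Two edge vectors: DH-1→DH-2 = (-654, 819, 288), DH-1→DH-3 = (153, 653, 204).
Normal n = (DH-1→DH-2) × (DH-1→DH-3) = (-20988, 177480, -552369).
So ∂z/∂x = −n_x/n_z = −0.03800 and ∂z/∂y = −n_y/n_z = 0.32131.
Intercept c from DH-1: 812 + 29.83 − 39.52 = 802.31.
At (129, 95): z_contact = −4.90 + 30.52 + 802.31 = 827.93 m.
Depth below ground = 943 − 827.93 = 115.1 m.

115.1 m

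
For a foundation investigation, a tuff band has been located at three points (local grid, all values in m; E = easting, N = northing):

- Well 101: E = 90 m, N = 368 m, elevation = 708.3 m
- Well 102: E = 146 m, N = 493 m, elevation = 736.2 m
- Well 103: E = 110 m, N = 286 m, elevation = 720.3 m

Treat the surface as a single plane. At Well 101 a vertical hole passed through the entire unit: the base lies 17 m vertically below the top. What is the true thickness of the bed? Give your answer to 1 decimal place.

15.0 m

Let the plane be z = a·E + b·N + c.
Well 102−Well 101: 56a + 125b = 27.9;  Well 103−Well 101: 20a − 82b = 12.
Solving gives a = 0.53409, b = −0.01607.
|∇z| = √(a²+b²) = 0.53434, so dip δ = arctan(0.53434) = 28.12°.
True thickness = vertical thickness × cos δ = 17 × cos 28.12° = 15.0 m.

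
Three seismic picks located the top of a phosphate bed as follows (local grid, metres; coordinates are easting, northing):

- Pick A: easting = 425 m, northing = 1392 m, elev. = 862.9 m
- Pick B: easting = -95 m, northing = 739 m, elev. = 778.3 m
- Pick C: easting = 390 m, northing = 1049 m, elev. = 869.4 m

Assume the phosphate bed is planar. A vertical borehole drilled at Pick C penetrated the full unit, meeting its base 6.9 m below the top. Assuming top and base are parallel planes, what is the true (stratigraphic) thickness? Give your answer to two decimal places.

Two edge vectors: Pick A→Pick B = (-520, -653, -84.6), Pick A→Pick C = (-35, -343, 6.5).
Normal n = (Pick A→Pick B) × (Pick A→Pick C) = (-33262.3, 6341, 155505).
So ∂z/∂easting = −n_x/n_z = 0.21390 and ∂z/∂northing = −n_y/n_z = −0.04078.
|∇z| = √(a²+b²) = 0.21775, so dip δ = arctan(0.21775) = 12.28°.
True thickness = vertical thickness × cos δ = 6.9 × cos 12.28° = 6.74 m.

6.74 m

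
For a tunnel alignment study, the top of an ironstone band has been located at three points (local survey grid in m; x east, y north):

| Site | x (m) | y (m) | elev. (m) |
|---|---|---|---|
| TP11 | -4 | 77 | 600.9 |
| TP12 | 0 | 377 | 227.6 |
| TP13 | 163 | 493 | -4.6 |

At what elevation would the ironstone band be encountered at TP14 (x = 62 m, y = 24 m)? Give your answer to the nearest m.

631 m

Two edge vectors: TP11→TP12 = (4, 300, -373.3), TP11→TP13 = (167, 416, -605.5).
Normal n = (TP11→TP12) × (TP11→TP13) = (-26357.2, -59919.1, -48436).
So ∂z/∂x = −n_x/n_z = −0.54417 and ∂z/∂y = −n_y/n_z = −1.23708.
Intercept c from TP11: 600.9 − 2.18 + 95.25 = 693.98.
At (62, 24): z = −33.7 − 29.7 + 693.98 = 630.6 m.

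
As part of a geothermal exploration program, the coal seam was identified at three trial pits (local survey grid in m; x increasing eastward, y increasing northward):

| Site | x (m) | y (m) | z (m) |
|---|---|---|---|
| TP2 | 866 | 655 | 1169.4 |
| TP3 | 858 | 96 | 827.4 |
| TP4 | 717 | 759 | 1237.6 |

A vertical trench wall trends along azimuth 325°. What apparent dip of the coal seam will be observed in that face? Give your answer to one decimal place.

27.4°

Let the plane be z = a·x + b·y + c.
TP3−TP2: −8a − 559b = −342;  TP4−TP2: −149a + 104b = 68.2.
Solving gives a = −0.03038, b = 0.61224.
Unit vector along 325° is (sin 325°, cos 325°) = (-0.5736, 0.8192).
Slope in that direction = a·(-0.5736) + b·(0.8192) = 0.51895.
Apparent dip = arctan|0.51895| = 27.4° (true dip is 31.5°, so apparent ≤ true as expected).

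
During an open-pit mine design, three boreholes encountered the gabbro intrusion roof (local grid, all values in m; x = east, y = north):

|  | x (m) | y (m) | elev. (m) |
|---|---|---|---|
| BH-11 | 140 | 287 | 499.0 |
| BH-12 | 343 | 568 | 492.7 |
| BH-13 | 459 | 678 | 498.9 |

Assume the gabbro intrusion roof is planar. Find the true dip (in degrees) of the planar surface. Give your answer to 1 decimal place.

17.0°

Let the plane be z = a·x + b·y + c.
BH-12−BH-11: 203a + 281b = −6.3;  BH-13−BH-11: 319a + 391b = −0.1.
Solving gives a = 0.23721, b = −0.19379.
Gradient magnitude |∇z| = √(a² + b²) = √(0.05627 + 0.03755) = 0.30630.
True dip = arctan(0.30630) = 17.0°, dipping toward NW (azimuth ≈ 309°).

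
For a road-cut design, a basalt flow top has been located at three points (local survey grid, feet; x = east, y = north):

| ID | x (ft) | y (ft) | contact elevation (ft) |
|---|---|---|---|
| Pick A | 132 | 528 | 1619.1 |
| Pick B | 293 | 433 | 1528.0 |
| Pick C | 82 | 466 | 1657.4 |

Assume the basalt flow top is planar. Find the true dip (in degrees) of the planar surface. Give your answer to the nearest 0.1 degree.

Let the plane be z = a·x + b·y + c.
Pick B−Pick A: 161a − 95b = −91.1;  Pick C−Pick A: −50a − 62b = 38.3.
Solving gives a = −0.63038, b = −0.10937.
Gradient magnitude |∇z| = √(a² + b²) = √(0.39737 + 0.01196) = 0.63979.
True dip = arctan(0.63979) = 32.6°, dipping toward E (azimuth ≈ 080°).

32.6°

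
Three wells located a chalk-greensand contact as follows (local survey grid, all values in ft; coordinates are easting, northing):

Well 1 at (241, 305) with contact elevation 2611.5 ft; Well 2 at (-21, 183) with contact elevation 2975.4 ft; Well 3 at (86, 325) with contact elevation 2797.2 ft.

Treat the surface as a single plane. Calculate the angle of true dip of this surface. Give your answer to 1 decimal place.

52.0°

Two edge vectors: Well 1→Well 2 = (-262, -122, 363.9), Well 1→Well 3 = (-155, 20, 185.7).
Normal n = (Well 1→Well 2) × (Well 1→Well 3) = (-29933.4, -7751.1, -24150).
So ∂z/∂easting = −n_x/n_z = −1.23948 and ∂z/∂northing = −n_y/n_z = −0.32096.
Gradient magnitude |∇z| = √(a² + b²) = √(1.53631 + 0.10301) = 1.28036.
True dip = arctan(1.28036) = 52.0°, dipping toward ENE (azimuth ≈ 075°).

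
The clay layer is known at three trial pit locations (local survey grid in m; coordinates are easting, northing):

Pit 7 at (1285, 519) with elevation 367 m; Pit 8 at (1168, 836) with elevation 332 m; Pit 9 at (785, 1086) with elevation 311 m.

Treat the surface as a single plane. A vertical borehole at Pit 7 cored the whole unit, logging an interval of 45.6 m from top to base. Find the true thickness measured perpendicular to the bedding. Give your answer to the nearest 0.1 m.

45.3 m

Let the plane be z = a·easting + b·northing + c.
Pit 8−Pit 7: −117a + 317b = −35;  Pit 9−Pit 7: −500a + 567b = −56.
Solving gives a = −0.02271, b = −0.11879.
|∇z| = √(a²+b²) = 0.12094, so dip δ = arctan(0.12094) = 6.90°.
True thickness = vertical thickness × cos δ = 45.6 × cos 6.90° = 45.3 m.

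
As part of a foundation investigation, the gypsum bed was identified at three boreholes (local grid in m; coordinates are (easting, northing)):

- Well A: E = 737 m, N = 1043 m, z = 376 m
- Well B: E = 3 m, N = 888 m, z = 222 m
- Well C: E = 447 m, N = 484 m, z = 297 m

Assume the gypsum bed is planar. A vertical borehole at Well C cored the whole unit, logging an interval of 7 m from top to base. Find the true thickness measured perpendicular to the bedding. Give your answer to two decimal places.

6.86 m

Two edge vectors: Well A→Well B = (-734, -155, -154), Well A→Well C = (-290, -559, -79).
Normal n = (Well A→Well B) × (Well A→Well C) = (-73841, -13326, 365356).
So ∂z/∂E = −n_x/n_z = 0.20211 and ∂z/∂N = −n_y/n_z = 0.03647.
|∇z| = √(a²+b²) = 0.20537, so dip δ = arctan(0.20537) = 11.61°.
True thickness = vertical thickness × cos δ = 7 × cos 11.61° = 6.86 m.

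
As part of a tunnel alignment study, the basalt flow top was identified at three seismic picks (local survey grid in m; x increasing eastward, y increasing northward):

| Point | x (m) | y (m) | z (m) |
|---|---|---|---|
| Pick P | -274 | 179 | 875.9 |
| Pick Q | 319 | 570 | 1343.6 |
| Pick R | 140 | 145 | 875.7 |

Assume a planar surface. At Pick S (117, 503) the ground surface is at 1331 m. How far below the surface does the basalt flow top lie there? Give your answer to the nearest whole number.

Two edge vectors: Pick P→Pick Q = (593, 391, 467.7), Pick P→Pick R = (414, -34, -0.2).
Normal n = (Pick P→Pick Q) × (Pick P→Pick R) = (15823.6, 193746.4, -182036).
So ∂z/∂x = −n_x/n_z = 0.08693 and ∂z/∂y = −n_y/n_z = 1.06433.
Intercept c from Pick P: 875.9 + 23.82 − 190.52 = 709.20.
At (117, 503): z_contact = 10.2 + 535.4 + 709.20 = 1254.7 m.
Depth below ground = 1331 − 1254.7 = 76 m.

76 m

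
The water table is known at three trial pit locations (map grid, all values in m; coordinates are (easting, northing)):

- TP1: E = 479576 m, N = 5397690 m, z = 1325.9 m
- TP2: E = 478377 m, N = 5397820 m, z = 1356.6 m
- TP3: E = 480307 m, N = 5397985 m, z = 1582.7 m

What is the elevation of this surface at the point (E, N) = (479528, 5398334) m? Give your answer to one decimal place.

Two edge vectors: TP1→TP2 = (-1199, 130, 30.7), TP1→TP3 = (731, 295, 256.8).
Normal n = (TP1→TP2) × (TP1→TP3) = (24327.5, 330344.9, -448735).
So ∂z/∂E = −n_x/n_z = 0.054213511 and ∂z/∂N = −n_y/n_z = 0.736169231.
Intercept c from TP1: 1325.9 − 25999.50 − 3973613.30 = −3998286.90.
At (479528, 5398334): z = 25996.9 + 3974087.4 − 3998286.90 = 1797.4 m.

1797.4 m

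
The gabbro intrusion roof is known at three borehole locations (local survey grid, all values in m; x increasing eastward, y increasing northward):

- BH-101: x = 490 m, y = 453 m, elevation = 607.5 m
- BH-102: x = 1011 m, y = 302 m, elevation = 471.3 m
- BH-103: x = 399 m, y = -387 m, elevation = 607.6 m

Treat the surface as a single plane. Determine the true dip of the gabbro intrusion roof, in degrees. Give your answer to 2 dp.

14.30°

Two edge vectors: BH-101→BH-102 = (521, -151, -136.2), BH-101→BH-103 = (-91, -840, 0.1).
Normal n = (BH-101→BH-102) × (BH-101→BH-103) = (-114423.1, 12342.1, -451381).
So ∂z/∂x = −n_x/n_z = −0.25350 and ∂z/∂y = −n_y/n_z = 0.02734.
Gradient magnitude |∇z| = √(a² + b²) = √(0.06426 + 0.00075) = 0.25497.
True dip = arctan(0.25497) = 14.30°, dipping toward E (azimuth ≈ 096°).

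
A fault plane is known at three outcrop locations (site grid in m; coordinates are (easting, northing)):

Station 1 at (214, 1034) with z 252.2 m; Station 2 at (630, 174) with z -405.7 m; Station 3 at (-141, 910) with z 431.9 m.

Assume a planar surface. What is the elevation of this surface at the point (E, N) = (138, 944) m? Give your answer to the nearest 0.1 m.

Let the plane be z = a·E + b·N + c.
Station 2−Station 1: 416a − 860b = −657.9;  Station 3−Station 1: −355a − 124b = 179.7.
Solving gives a = −0.661620, b = 0.444961.
Then c = 252.2 − a·214 − b·1034 = −66.30.
At (138, 944): z = −91.3 + 420.0 − 66.30 = 262.4 m.

262.4 m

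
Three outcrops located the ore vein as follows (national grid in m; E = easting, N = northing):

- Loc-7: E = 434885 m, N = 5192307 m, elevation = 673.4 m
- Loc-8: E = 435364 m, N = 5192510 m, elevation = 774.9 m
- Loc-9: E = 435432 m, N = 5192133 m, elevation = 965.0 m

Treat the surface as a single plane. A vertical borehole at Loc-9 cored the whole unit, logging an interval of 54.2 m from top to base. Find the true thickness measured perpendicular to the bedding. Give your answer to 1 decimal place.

46.8 m

Let the plane be z = a·E + b·N + c.
Loc-8−Loc-7: 479a + 203b = 101.5;  Loc-9−Loc-7: 547a − 174b = 291.6.
Solving gives a = 0.39538, b = −0.43293.
|∇z| = √(a²+b²) = 0.58630, so dip δ = arctan(0.58630) = 30.38°.
True thickness = vertical thickness × cos δ = 54.2 × cos 30.38° = 46.8 m.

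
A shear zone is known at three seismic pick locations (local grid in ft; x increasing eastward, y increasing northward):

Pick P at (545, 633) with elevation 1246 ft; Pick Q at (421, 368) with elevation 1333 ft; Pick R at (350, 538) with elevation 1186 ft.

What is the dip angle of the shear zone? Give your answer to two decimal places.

40.72°

Let the plane be z = a·x + b·y + c.
Pick Q−Pick P: −124a − 265b = 87;  Pick R−Pick P: −195a − 95b = −60.
Solving gives a = 0.60572, b = −0.61173.
Gradient magnitude |∇z| = √(a² + b²) = √(0.36689 + 0.37421) = 0.86087.
True dip = arctan(0.86087) = 40.72°, dipping toward NW (azimuth ≈ 315°).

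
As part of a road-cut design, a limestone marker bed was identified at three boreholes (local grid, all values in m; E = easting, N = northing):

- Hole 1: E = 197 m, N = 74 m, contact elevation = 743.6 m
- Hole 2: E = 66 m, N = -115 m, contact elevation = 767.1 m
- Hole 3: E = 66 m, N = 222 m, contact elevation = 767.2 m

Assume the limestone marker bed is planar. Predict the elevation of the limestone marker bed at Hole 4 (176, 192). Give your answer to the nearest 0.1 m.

747.4 m

Let the plane be z = a·E + b·N + c.
Hole 2−Hole 1: −131a − 189b = 23.5;  Hole 3−Hole 1: −131a + 148b = 23.6.
Solving gives a = −0.17982, b = 0.00030.
Then c = 743.6 − a·197 − b·74 = 779.00.
At (176, 192): z = −31.6 + 0.1 + 779.00 = 747.4 m.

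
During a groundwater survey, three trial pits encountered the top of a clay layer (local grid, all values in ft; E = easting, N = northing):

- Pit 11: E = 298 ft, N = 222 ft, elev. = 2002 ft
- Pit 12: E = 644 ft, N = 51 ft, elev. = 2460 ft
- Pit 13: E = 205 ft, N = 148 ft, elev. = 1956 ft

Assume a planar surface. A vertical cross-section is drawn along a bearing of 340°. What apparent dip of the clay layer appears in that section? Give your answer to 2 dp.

43.47°

Two edge vectors: Pit 11→Pit 12 = (346, -171, 458), Pit 11→Pit 13 = (-93, -74, -46).
Normal n = (Pit 11→Pit 12) × (Pit 11→Pit 13) = (41758, -26678, -41507).
So ∂z/∂E = −n_x/n_z = 1.00605 and ∂z/∂N = −n_y/n_z = −0.64273.
Unit vector along 340° is (sin 340°, cos 340°) = (-0.3420, 0.9397).
Slope in that direction = a·(-0.3420) + b·(0.9397) = −0.94806.
Apparent dip = arctan|0.94806| = 43.47° (true dip is 50.0°, so apparent ≤ true as expected).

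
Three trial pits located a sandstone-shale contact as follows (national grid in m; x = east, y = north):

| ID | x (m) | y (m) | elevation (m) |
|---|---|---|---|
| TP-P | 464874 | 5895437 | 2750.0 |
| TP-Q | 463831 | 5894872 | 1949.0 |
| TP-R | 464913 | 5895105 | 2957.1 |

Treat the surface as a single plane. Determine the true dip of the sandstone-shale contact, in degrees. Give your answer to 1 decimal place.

49.1°

Two edge vectors: TP-P→TP-Q = (-1043, -565, -801), TP-P→TP-R = (39, -332, 207.1).
Normal n = (TP-P→TP-Q) × (TP-P→TP-R) = (-382943.5, 184766.3, 368311).
So ∂z/∂x = −n_x/n_z = 1.03973 and ∂z/∂y = −n_y/n_z = −0.50166.
Gradient magnitude |∇z| = √(a² + b²) = √(1.08104 + 0.25166) = 1.15442.
True dip = arctan(1.15442) = 49.1°, dipping toward WNW (azimuth ≈ 296°).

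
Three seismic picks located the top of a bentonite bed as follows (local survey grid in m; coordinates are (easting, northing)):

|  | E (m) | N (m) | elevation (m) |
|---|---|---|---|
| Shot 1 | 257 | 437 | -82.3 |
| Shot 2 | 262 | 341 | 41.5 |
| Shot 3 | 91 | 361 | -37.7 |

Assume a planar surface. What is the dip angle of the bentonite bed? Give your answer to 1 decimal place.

Let the plane be z = a·E + b·N + c.
Shot 2−Shot 1: 5a − 96b = 123.8;  Shot 3−Shot 1: −166a − 76b = 44.6.
Solving gives a = 0.31424, b = −1.27322.
Gradient magnitude |∇z| = √(a² + b²) = √(0.09875 + 1.62108) = 1.31142.
True dip = arctan(1.31142) = 52.7°, dipping toward NNW (azimuth ≈ 346°).

52.7°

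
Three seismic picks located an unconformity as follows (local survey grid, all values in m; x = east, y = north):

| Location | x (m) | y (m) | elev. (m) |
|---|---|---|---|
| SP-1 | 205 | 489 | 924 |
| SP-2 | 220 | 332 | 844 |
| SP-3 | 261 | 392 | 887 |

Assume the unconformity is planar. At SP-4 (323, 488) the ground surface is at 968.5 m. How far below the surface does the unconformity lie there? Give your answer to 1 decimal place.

13.7 m

Let the plane be z = a·x + b·y + c.
SP-2−SP-1: 15a − 157b = −80;  SP-3−SP-1: 56a − 97b = −37.
Solving gives a = 0.26591, b = 0.53496.
Then c = 924 − a·205 − b·489 = 607.89.
At (323, 488): z_contact = 85.89 + 261.06 + 607.89 = 954.84 m.
Depth below ground = 968.5 − 954.84 = 13.7 m.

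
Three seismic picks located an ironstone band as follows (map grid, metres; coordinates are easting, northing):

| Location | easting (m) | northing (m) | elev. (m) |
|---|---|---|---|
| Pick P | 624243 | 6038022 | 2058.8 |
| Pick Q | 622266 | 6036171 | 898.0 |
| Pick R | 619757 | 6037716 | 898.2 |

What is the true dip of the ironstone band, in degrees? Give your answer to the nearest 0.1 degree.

Let the plane be z = a·easting + b·northing + c.
Pick Q−Pick P: −1977a − 1851b = −1160.8;  Pick R−Pick P: −4486a − 306b = −1160.6.
Solving gives a = 0.23291, b = 0.37836.
Gradient magnitude |∇z| = √(a² + b²) = √(0.05425 + 0.14316) = 0.44430.
True dip = arctan(0.44430) = 24.0°, dipping toward SSW (azimuth ≈ 212°).

24.0°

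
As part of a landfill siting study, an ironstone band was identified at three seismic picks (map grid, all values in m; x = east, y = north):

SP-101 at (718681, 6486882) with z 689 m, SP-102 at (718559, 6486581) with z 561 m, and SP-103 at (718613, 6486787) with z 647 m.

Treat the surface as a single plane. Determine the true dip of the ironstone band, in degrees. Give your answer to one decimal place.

Two edge vectors: SP-101→SP-102 = (-122, -301, -128), SP-101→SP-103 = (-68, -95, -42).
Normal n = (SP-101→SP-102) × (SP-101→SP-103) = (482, 3580, -8878).
So ∂z/∂x = −n_x/n_z = 0.05429 and ∂z/∂y = −n_y/n_z = 0.40324.
Gradient magnitude |∇z| = √(a² + b²) = √(0.00295 + 0.16261) = 0.40688.
True dip = arctan(0.40688) = 22.1°, dipping toward S (azimuth ≈ 188°).

22.1°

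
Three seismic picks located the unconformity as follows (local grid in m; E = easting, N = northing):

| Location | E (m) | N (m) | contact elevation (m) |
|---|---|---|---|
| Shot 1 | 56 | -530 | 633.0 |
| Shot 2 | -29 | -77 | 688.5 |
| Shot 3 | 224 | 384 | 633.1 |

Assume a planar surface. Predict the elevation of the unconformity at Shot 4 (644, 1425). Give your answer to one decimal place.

557.9 m

Let the plane be z = a·E + b·N + c.
Shot 2−Shot 1: −85a + 453b = 55.5;  Shot 3−Shot 1: 168a + 914b = 0.1.
Solving gives a = −0.329543, b = 0.060682.
Then c = 633 − a·56 − b·-530 = 683.62.
At (644, 1425): z = −212.2 + 86.5 + 683.62 = 557.9 m.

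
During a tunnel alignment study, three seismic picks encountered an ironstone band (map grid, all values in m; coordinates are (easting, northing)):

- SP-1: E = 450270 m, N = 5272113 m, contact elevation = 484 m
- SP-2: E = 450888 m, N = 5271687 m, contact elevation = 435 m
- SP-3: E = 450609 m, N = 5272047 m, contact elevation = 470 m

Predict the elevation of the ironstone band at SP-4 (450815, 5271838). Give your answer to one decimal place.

Two edge vectors: SP-1→SP-2 = (618, -426, -49), SP-1→SP-3 = (339, -66, -14).
Normal n = (SP-1→SP-2) × (SP-1→SP-3) = (2730, -7959, 103626).
So ∂z/∂E = −n_x/n_z = −0.026344740 and ∂z/∂N = −n_y/n_z = 0.076805049.
Intercept c from SP-1: 484 + 11862.25 − 404924.90 = −392578.65.
At (450815, 5271838): z = −11876.6 + 404903.8 − 392578.65 = 448.5 m.

448.5 m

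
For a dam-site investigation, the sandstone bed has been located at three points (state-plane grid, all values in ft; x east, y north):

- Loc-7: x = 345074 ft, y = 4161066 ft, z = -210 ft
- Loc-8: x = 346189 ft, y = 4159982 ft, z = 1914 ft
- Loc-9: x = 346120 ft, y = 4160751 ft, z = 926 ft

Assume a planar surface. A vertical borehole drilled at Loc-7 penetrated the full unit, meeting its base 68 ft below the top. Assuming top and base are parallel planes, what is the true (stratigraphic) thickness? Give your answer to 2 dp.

39.22 ft

Two edge vectors: Loc-7→Loc-8 = (1115, -1084, 2124), Loc-7→Loc-9 = (1046, -315, 1136).
Normal n = (Loc-7→Loc-8) × (Loc-7→Loc-9) = (-562364, 955064, 782639).
So ∂z/∂x = −n_x/n_z = 0.71855 and ∂z/∂y = −n_y/n_z = −1.22031.
|∇z| = √(a²+b²) = 1.41615, so dip δ = arctan(1.41615) = 54.77°.
True thickness = vertical thickness × cos δ = 68 × cos 54.77° = 39.22 ft.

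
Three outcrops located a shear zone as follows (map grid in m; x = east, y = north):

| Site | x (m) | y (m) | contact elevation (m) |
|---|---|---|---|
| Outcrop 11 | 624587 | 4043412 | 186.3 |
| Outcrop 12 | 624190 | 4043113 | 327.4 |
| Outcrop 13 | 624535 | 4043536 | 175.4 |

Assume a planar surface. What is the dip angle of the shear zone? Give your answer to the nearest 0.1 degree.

15.9°

Two edge vectors: Outcrop 11→Outcrop 12 = (-397, -299, 141.1), Outcrop 11→Outcrop 13 = (-52, 124, -10.9).
Normal n = (Outcrop 11→Outcrop 12) × (Outcrop 11→Outcrop 13) = (-14237.3, -11664.5, -64776).
So ∂z/∂x = −n_x/n_z = −0.21979 and ∂z/∂y = −n_y/n_z = −0.18007.
Gradient magnitude |∇z| = √(a² + b²) = √(0.04831 + 0.03243) = 0.28414.
True dip = arctan(0.28414) = 15.9°, dipping toward NE (azimuth ≈ 051°).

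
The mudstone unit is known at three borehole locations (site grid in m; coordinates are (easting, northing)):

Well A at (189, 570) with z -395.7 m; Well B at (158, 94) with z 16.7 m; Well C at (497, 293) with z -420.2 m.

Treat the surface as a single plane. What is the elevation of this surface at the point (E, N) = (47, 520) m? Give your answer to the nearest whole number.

Two edge vectors: Well A→Well B = (-31, -476, 412.4), Well A→Well C = (308, -277, -24.5).
Normal n = (Well A→Well B) × (Well A→Well C) = (125896.8, 126259.7, 155195).
So ∂z/∂E = −n_x/n_z = −0.81122 and ∂z/∂N = −n_y/n_z = −0.81356.
Intercept c from Well A: -395.7 + 153.32 + 463.73 = 221.35.
At (47, 520): z = −38.1 − 423.0 + 221.35 = -239.8 m.

-240 m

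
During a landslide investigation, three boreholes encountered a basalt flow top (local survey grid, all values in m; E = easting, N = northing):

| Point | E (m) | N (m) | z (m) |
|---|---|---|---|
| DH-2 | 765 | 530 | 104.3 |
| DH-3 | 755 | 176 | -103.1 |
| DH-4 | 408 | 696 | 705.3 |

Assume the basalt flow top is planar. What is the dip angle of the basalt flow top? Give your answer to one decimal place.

56.8°

Two edge vectors: DH-2→DH-3 = (-10, -354, -207.4), DH-2→DH-4 = (-357, 166, 601).
Normal n = (DH-2→DH-3) × (DH-2→DH-4) = (-178325.6, 80051.8, -128038).
So ∂z/∂E = −n_x/n_z = −1.39276 and ∂z/∂N = −n_y/n_z = 0.62522.
Gradient magnitude |∇z| = √(a² + b²) = √(1.93977 + 0.39090) = 1.52665.
True dip = arctan(1.52665) = 56.8°, dipping toward ESE (azimuth ≈ 114°).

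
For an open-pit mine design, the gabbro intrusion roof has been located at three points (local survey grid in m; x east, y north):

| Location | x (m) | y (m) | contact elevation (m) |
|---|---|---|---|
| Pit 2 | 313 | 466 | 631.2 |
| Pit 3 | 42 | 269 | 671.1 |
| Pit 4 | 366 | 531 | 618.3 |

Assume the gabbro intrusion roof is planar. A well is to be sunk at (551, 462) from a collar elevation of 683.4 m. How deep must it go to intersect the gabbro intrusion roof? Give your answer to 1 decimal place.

Two edge vectors: Pit 2→Pit 3 = (-271, -197, 39.9), Pit 2→Pit 4 = (53, 65, -12.9).
Normal n = (Pit 2→Pit 3) × (Pit 2→Pit 4) = (-52.2, -1381.2, -7174).
So ∂z/∂x = −n_x/n_z = −0.00728 and ∂z/∂y = −n_y/n_z = −0.19253.
Intercept c from Pit 2: 631.2 + 2.28 + 89.72 = 723.20.
At (551, 462): z_contact = −4.01 − 88.95 + 723.20 = 630.24 m.
Depth below ground = 683.4 − 630.24 = 53.2 m.

53.2 m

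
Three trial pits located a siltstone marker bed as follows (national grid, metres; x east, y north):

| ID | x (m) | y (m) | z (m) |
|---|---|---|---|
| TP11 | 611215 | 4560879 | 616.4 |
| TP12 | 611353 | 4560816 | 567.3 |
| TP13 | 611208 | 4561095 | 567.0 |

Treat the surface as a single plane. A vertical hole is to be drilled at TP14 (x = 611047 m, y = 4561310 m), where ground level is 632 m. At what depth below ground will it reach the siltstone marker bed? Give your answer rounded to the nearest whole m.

Two edge vectors: TP11→TP12 = (138, -63, -49.1), TP11→TP13 = (-7, 216, -49.4).
Normal n = (TP11→TP12) × (TP11→TP13) = (13717.8, 7160.9, 29367).
So ∂z/∂x = −n_x/n_z = −0.46711615 and ∂z/∂y = −n_y/n_z = −0.24384173.
Intercept c from TP11: 616.4 + 285508.40 + 1112132.61 = 1398257.41.
At (611047, 4561310): z_contact = −285429.9 − 1112237.7 + 1398257.41 = 589.8 m.
Depth below ground = 632 − 589.8 = 42 m.

42 m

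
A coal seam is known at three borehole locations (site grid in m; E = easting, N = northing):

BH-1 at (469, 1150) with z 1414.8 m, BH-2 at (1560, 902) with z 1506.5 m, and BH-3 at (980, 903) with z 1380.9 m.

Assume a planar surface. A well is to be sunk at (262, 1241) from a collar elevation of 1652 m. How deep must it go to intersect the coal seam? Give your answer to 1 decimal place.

228.8 m

Two edge vectors: BH-1→BH-2 = (1091, -248, 91.7), BH-1→BH-3 = (511, -247, -33.9).
Normal n = (BH-1→BH-2) × (BH-1→BH-3) = (31057.1, 83843.6, -142749).
So ∂z/∂E = −n_x/n_z = 0.217564 and ∂z/∂N = −n_y/n_z = 0.587350.
Intercept c from BH-1: 1414.8 − 102.04 − 675.45 = 637.31.
At (262, 1241): z_contact = 57.00 + 728.90 + 637.31 = 1423.21 m.
Depth below ground = 1652 − 1423.21 = 228.8 m.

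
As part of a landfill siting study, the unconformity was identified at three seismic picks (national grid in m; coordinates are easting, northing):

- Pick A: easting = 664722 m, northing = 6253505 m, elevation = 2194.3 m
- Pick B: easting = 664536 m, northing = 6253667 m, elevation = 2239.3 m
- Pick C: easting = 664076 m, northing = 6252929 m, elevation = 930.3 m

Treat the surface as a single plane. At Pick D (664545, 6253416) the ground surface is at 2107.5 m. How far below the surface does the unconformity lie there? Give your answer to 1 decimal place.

173.7 m

Let the plane be z = a·easting + b·northing + c.
Pick B−Pick A: −186a + 162b = 45;  Pick C−Pick A: −646a − 576b = −1264.
Solving gives a = 0.844467109, b = 1.247351125.
Then c = 2194.3 − a·664722 − b·6253505 = −8359458.06.
At (664545, 6253416): z_contact = 561186.39 + 7800205.48 − 8359458.06 = 1933.82 m.
Depth below ground = 2107.5 − 1933.82 = 173.7 m.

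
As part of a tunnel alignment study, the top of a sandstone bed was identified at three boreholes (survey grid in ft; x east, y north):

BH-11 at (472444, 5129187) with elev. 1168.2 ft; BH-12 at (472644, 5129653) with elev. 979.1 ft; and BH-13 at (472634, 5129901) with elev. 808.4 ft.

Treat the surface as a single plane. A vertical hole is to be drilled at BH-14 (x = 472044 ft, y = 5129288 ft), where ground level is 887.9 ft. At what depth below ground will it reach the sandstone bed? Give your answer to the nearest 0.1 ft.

Let the plane be z = a·x + b·y + c.
BH-12−BH-11: 200a + 466b = −189.1;  BH-13−BH-11: 190a + 714b = −359.8.
Solving gives a = 0.601721342, b = −0.664043494.
Then c = 1168.2 − a·472444 − b·5129187 = 3122891.82.
At (472044, 5129288): z_contact = 284038.95 − 3406070.33 + 3122891.82 = 860.44 ft.
Depth below ground = 887.9 − 860.44 = 27.5 ft.

27.5 ft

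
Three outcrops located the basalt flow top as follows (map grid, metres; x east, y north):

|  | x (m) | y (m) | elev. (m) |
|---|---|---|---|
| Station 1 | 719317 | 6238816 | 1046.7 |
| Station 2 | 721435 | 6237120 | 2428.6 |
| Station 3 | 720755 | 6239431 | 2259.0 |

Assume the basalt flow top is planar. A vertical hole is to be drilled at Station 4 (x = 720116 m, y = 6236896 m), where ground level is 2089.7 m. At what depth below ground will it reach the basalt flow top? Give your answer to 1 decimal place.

Let the plane be z = a·x + b·y + c.
Station 2−Station 1: 2118a − 1696b = 1381.9;  Station 3−Station 1: 1438a + 615b = 1212.3.
Solving gives a = 0.776691965, b = 0.155149518.
Then c = 1046.7 − a·719317 − b·6238816 = −1525590.33.
At (720116, 6236896): z_contact = 559308.31 + 967651.41 − 1525590.33 = 1369.39 m.
Depth below ground = 2089.7 − 1369.39 = 720.3 m.

720.3 m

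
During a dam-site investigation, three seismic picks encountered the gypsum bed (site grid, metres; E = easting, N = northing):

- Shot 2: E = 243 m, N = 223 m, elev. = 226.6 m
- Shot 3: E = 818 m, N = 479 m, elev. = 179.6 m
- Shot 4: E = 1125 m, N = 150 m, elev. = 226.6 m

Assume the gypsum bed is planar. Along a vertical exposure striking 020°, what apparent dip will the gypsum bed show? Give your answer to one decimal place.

Let the plane be z = a·E + b·N + c.
Shot 3−Shot 2: 575a + 256b = −47;  Shot 4−Shot 2: 882a − 73b = 0.
Solving gives a = −0.01281, b = −0.15481.
Unit vector along 020° is (sin 20°, cos 20°) = (0.3420, 0.9397).
Slope in that direction = a·(0.3420) + b·(0.9397) = −0.14986.
Apparent dip = arctan|0.14986| = 8.5° (true dip is 8.8°, so apparent ≤ true as expected).

8.5°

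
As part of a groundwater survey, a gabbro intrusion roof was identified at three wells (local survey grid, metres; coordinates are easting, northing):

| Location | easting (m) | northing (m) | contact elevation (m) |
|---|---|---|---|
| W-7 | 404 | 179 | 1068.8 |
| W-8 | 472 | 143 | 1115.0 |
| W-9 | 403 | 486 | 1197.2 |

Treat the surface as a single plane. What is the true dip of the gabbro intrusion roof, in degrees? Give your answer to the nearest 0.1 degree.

Two edge vectors: W-7→W-8 = (68, -36, 46.2), W-7→W-9 = (-1, 307, 128.4).
Normal n = (W-7→W-8) × (W-7→W-9) = (-18805.8, -8777.4, 20840).
So ∂z/∂easting = −n_x/n_z = 0.90239 and ∂z/∂northing = −n_y/n_z = 0.42118.
Gradient magnitude |∇z| = √(a² + b²) = √(0.81431 + 0.17739) = 0.99584.
True dip = arctan(0.99584) = 44.9°, dipping toward WSW (azimuth ≈ 245°).

44.9°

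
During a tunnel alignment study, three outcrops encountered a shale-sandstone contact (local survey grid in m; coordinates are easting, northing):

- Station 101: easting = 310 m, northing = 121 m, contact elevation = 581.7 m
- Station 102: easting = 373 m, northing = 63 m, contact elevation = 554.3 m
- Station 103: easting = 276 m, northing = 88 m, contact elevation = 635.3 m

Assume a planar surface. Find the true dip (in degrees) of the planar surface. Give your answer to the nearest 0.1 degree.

49.2°

Let the plane be z = a·easting + b·northing + c.
Station 102−Station 101: 63a − 58b = −27.4;  Station 103−Station 101: −34a − 33b = 53.6.
Solving gives a = −0.99062, b = −0.60360.
Gradient magnitude |∇z| = √(a² + b²) = √(0.98133 + 0.36434) = 1.16003.
True dip = arctan(1.16003) = 49.2°, dipping toward ENE (azimuth ≈ 059°).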